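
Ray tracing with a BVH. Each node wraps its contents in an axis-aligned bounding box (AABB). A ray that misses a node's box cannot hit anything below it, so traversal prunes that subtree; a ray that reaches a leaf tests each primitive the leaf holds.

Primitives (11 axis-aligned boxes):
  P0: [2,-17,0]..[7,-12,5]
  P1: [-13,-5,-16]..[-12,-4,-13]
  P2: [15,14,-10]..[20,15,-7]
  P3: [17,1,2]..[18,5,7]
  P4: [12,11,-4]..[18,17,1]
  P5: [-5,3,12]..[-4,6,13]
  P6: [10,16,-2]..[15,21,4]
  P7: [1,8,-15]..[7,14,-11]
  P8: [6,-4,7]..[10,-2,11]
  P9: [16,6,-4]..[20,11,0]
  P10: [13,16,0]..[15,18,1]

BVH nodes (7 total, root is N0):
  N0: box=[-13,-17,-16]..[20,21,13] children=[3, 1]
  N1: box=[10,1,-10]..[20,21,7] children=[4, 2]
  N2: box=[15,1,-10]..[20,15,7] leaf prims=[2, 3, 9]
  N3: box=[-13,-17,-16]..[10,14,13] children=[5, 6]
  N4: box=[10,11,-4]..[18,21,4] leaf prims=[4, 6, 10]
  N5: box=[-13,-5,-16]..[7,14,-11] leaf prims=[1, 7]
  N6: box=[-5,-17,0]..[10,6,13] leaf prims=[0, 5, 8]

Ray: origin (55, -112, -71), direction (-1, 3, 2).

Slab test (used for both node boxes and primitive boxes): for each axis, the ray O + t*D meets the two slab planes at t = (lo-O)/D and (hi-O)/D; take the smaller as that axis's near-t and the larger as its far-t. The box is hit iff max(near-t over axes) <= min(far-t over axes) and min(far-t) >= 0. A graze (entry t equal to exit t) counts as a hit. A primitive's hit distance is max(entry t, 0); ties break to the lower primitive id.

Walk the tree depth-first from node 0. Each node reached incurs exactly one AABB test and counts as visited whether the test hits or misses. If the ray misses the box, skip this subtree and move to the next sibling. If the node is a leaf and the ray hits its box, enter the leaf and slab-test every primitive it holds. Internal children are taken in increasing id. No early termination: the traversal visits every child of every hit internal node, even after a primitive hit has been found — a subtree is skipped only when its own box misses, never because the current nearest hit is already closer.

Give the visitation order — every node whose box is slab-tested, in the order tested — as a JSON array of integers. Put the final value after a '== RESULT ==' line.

Walk:
N0 x:[35,68] y:[95/3,133/3] z:[55/2,42] -> hit [35,42], descend [1, 3]
  N1 x:[35,45] y:[113/3,133/3] z:[61/2,39] -> hit [113/3,39], descend [2, 4]
    N2 x:[35,40] y:[113/3,127/3] z:[61/2,39] -> hit [113/3,39] leaf, test {P2(miss), P3@t=113/3, P9(miss)}
    N4 x:[37,45] y:[41,133/3] z:[67/2,75/2] -> miss, prune
  N3 x:[45,68] y:[95/3,42] z:[55/2,42] -> miss, prune

Visited [0, 1, 2, 4, 3]. Tests: 5 box, 1 leaf. Nearest: P3.

== RESULT ==
[0, 1, 2, 4, 3]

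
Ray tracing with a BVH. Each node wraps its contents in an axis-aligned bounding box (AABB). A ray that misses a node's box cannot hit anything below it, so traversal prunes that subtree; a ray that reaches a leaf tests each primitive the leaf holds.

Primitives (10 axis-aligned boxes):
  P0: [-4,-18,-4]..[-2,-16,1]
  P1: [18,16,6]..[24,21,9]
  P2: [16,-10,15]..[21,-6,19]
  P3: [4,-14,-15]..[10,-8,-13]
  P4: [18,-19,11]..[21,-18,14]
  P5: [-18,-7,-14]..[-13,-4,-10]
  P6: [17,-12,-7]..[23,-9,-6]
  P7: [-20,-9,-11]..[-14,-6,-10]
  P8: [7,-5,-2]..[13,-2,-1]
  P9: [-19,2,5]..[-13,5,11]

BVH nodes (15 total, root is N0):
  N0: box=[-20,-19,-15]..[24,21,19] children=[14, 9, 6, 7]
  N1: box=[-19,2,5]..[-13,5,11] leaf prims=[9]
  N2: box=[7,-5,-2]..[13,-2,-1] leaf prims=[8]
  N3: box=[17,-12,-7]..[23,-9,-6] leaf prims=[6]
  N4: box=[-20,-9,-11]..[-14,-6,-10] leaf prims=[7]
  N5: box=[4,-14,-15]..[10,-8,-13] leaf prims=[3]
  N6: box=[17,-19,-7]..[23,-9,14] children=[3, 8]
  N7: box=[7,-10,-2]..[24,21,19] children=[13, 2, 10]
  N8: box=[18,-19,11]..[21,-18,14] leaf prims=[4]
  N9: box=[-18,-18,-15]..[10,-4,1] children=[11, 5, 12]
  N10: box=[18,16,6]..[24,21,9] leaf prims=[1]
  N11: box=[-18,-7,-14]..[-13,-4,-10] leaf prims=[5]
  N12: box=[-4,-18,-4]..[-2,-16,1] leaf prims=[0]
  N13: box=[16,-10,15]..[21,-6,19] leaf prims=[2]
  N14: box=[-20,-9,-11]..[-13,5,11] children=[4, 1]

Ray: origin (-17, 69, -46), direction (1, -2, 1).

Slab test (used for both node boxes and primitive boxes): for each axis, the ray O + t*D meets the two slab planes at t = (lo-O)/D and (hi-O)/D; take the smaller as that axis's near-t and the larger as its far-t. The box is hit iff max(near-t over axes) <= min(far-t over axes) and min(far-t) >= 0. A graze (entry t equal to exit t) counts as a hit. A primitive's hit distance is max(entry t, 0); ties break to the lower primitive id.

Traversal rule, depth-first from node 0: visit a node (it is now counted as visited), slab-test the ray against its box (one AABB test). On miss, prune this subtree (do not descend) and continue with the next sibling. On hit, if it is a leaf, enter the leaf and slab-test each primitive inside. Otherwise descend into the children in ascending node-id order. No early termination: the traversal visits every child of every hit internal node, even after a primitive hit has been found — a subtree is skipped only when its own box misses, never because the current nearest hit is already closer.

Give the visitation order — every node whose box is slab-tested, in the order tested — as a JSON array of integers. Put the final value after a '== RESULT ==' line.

Walk:
N0 x:[-3,41] y:[24,44] z:[31,65] -> hit [31,41], descend [6, 7, 9, 14]
  N6 x:[34,40] y:[39,44] z:[39,60] -> hit [39,40], descend [3, 8]
    N3 x:[34,40] y:[39,81/2] z:[39,40] -> hit [39,40] leaf, test {P6@t=39}
    N8 x:[35,38] y:[87/2,44] z:[57,60] -> miss, prune
  N7 x:[24,41] y:[24,79/2] z:[44,65] -> miss, prune
  N9 x:[-1,27] y:[73/2,87/2] z:[31,47] -> miss, prune
  N14 x:[-3,4] y:[32,39] z:[35,57] -> miss, prune

7 AABB tests over nodes [0, 6, 3, 8, 7, 9, 14]; 1 leaf entered; closest P6.

== RESULT ==
[0, 6, 3, 8, 7, 9, 14]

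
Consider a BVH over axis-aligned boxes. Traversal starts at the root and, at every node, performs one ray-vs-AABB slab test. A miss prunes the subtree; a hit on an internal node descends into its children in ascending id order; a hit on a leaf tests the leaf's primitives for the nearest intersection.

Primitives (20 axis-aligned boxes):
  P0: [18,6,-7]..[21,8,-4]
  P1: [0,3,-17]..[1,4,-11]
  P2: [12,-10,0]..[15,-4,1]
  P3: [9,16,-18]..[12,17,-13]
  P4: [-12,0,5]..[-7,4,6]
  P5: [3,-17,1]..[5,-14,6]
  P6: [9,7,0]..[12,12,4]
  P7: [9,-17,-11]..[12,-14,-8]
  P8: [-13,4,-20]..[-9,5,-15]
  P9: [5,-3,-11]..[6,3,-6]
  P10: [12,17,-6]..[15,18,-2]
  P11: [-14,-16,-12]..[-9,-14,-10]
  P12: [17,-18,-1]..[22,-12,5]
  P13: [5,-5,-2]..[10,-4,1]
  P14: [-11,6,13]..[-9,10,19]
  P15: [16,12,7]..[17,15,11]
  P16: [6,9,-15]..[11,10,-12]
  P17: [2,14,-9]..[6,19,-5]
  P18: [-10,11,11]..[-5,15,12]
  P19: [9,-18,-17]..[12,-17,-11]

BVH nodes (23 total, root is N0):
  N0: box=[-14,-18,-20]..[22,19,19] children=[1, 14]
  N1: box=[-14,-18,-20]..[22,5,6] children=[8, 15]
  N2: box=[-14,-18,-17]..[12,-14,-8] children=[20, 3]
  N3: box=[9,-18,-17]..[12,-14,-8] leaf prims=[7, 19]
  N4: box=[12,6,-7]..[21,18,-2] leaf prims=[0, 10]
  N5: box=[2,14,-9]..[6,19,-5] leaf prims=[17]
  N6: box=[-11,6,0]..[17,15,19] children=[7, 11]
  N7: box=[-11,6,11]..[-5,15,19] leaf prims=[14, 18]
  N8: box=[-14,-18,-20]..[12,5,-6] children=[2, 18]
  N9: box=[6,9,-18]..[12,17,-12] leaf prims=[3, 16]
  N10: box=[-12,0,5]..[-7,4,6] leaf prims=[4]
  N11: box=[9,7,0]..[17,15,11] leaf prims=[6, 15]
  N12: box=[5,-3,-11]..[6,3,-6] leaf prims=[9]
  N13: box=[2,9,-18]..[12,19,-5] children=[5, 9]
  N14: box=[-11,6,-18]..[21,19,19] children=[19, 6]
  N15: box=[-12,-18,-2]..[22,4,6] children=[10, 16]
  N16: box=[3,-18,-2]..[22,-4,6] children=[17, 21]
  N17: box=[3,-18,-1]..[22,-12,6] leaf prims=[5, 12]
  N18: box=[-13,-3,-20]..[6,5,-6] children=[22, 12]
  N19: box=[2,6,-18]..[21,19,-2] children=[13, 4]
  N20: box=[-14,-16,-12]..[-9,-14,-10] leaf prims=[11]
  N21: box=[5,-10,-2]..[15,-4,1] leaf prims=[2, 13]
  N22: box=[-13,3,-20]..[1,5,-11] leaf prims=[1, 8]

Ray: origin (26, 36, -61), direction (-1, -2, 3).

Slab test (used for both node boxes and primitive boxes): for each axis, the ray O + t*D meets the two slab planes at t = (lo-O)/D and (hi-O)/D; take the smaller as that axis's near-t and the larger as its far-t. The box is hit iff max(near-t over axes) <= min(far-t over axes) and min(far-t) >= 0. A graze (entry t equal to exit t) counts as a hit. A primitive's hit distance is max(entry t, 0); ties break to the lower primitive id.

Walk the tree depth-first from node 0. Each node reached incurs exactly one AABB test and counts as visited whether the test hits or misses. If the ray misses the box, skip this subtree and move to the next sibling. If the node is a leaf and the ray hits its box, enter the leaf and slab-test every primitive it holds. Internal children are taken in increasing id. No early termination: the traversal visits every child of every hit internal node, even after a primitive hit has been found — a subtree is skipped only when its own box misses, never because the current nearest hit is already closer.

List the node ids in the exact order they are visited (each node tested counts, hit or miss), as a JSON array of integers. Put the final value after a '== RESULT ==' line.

Walk:
N0 x:[4,40] y:[17/2,27] z:[41/3,80/3] -> hit [41/3,80/3], descend [1, 14]
  N1 x:[4,40] y:[31/2,27] z:[41/3,67/3] -> hit [31/2,67/3], descend [8, 15]
    N8 x:[14,40] y:[31/2,27] z:[41/3,55/3] -> hit [31/2,55/3], descend [2, 18]
      N2 x:[14,40] y:[25,27] z:[44/3,53/3] -> miss, prune
      N18 x:[20,39] y:[31/2,39/2] z:[41/3,55/3] -> miss, prune
    N15 x:[4,38] y:[16,27] z:[59/3,67/3] -> hit [59/3,67/3], descend [10, 16]
      N10 x:[33,38] y:[16,18] z:[22,67/3] -> miss, prune
      N16 x:[4,23] y:[20,27] z:[59/3,67/3] -> hit [20,67/3], descend [17, 21]
        N17 x:[4,23] y:[24,27] z:[20,67/3] -> miss, prune
        N21 x:[11,21] y:[20,23] z:[59/3,62/3] -> hit [20,62/3] leaf, test {P2(miss), P13@t=20}
  N14 x:[5,37] y:[17/2,15] z:[43/3,80/3] -> hit [43/3,15], descend [6, 19]
    N6 x:[9,37] y:[21/2,15] z:[61/3,80/3] -> miss, prune
    N19 x:[5,24] y:[17/2,15] z:[43/3,59/3] -> hit [43/3,15], descend [4, 13]
      N4 x:[5,14] y:[9,15] z:[18,59/3] -> miss, prune
      N13 x:[14,24] y:[17/2,27/2] z:[43/3,56/3] -> miss, prune

15 AABB tests over nodes [0, 1, 8, 2, 18, 15, 10, 16, 17, 21, 14, 6, 19, 4, 13]; 1 leaf entered; closest P13.

== RESULT ==
[0, 1, 8, 2, 18, 15, 10, 16, 17, 21, 14, 6, 19, 4, 13]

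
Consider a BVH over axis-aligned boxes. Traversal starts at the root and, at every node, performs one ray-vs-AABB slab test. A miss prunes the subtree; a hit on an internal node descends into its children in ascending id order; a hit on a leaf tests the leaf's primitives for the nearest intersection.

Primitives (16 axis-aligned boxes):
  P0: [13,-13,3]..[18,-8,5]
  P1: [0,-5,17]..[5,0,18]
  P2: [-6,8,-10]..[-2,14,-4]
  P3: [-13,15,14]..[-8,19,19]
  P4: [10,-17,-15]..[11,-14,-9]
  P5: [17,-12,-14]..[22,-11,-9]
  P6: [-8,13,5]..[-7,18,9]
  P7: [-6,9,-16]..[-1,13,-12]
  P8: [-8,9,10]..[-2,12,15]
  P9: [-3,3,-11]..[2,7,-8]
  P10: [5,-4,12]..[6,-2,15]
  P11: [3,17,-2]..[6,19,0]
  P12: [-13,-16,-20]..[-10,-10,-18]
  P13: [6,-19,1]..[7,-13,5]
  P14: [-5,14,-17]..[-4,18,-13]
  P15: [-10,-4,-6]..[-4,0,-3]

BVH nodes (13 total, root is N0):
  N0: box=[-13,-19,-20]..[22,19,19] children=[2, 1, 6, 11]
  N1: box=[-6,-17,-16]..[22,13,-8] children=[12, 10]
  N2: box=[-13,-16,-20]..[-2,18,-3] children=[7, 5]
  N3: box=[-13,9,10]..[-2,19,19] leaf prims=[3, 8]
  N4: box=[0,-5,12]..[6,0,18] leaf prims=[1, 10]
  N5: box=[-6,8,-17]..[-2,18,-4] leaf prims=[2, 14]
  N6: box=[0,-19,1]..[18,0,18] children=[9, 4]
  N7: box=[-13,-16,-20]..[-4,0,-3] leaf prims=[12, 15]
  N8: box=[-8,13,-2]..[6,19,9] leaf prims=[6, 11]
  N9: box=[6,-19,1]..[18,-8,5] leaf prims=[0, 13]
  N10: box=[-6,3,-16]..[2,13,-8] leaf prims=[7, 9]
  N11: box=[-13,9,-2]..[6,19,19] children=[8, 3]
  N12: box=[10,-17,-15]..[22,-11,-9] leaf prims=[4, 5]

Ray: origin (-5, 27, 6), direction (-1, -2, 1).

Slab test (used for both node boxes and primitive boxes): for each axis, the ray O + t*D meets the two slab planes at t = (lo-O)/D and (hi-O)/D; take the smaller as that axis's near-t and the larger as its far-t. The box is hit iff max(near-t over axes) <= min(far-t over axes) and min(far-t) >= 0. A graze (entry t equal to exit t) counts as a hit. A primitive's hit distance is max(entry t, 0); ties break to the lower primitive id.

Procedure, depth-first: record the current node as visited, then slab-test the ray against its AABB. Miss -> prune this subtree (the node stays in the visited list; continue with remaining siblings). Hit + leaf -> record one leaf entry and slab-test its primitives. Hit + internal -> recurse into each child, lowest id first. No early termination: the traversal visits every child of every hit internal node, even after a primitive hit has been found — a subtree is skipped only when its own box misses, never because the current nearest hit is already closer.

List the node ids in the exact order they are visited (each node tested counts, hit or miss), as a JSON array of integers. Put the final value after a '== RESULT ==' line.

Traverse from the root:
N0 x:[-27,8] y:[4,23] z:[-26,13] -> hit [4,8], descend [1, 2, 6, 11]
  N1 x:[-27,1] y:[7,22] z:[-22,-14] -> miss, prune
  N2 x:[-3,8] y:[9/2,43/2] z:[-26,-9] -> miss, prune
  N6 x:[-23,-5] y:[27/2,23] z:[-5,12] -> miss, prune
  N11 x:[-11,8] y:[4,9] z:[-8,13] -> hit [4,8], descend [3, 8]
    N3 x:[-3,8] y:[4,9] z:[4,13] -> hit [4,8] leaf, test {P3(miss), P8(miss)}
    N8 x:[-11,3] y:[4,7] z:[-8,3] -> miss, prune

7 AABB tests over nodes [0, 1, 2, 6, 11, 3, 8]; 1 leaf entered; closest miss.

== RESULT ==
[0, 1, 2, 6, 11, 3, 8]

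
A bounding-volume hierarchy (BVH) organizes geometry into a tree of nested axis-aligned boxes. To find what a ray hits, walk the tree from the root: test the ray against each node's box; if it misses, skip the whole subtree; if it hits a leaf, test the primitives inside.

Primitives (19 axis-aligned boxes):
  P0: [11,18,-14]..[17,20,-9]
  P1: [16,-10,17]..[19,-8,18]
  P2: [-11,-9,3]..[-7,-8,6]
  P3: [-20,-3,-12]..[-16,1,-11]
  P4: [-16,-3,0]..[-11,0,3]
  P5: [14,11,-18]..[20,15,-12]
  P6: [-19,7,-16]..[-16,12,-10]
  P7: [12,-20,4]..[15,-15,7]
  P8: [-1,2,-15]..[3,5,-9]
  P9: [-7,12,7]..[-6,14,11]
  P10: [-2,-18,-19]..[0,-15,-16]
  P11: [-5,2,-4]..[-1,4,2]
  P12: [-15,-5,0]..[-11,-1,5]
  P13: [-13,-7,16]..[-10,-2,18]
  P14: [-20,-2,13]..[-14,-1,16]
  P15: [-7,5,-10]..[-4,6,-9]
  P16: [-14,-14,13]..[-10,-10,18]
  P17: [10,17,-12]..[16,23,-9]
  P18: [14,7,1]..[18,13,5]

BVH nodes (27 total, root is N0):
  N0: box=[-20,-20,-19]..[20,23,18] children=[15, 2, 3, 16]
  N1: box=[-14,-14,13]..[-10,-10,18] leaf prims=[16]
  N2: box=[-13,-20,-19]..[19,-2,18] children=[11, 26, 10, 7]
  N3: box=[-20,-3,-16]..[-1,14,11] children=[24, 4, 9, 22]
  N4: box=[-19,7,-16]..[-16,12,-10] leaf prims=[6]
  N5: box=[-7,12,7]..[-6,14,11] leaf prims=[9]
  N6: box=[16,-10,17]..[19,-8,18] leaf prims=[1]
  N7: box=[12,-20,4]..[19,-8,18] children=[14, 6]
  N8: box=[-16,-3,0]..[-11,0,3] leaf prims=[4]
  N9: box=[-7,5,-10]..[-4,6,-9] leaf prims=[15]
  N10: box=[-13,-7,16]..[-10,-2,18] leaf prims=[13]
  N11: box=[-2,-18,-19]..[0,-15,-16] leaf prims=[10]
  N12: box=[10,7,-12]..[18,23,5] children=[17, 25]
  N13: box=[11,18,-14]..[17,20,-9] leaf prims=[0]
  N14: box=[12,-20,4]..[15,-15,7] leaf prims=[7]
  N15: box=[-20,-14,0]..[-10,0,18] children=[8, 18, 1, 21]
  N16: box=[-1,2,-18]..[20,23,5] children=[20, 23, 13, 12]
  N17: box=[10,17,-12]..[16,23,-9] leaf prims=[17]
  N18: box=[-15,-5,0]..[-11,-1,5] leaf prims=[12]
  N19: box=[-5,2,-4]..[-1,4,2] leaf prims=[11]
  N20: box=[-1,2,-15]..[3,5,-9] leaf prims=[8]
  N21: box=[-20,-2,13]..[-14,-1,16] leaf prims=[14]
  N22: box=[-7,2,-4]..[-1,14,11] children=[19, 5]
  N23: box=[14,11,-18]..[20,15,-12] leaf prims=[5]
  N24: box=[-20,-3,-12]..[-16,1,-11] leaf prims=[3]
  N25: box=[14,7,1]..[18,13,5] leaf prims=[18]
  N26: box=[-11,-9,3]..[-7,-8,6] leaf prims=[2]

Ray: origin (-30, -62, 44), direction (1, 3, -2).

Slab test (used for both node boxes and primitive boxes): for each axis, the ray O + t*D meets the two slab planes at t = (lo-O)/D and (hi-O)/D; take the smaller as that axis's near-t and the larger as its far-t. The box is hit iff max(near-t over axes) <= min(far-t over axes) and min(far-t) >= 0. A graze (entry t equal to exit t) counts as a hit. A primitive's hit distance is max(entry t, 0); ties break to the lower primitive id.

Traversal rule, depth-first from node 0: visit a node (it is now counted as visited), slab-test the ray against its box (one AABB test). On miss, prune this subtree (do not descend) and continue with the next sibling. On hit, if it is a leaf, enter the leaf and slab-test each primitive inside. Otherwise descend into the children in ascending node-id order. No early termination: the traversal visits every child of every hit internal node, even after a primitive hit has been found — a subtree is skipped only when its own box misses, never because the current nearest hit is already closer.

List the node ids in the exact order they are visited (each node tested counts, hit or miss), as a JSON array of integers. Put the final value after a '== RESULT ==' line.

Walk:
N0 x:[10,50] y:[14,85/3] z:[13,63/2] -> hit [14,85/3], descend [2, 3, 15, 16]
  N2 x:[17,49] y:[14,20] z:[13,63/2] -> hit [17,20], descend [7, 10, 11, 26]
    N7 x:[42,49] y:[14,18] z:[13,20] -> miss, prune
    N10 x:[17,20] y:[55/3,20] z:[13,14] -> miss, prune
    N11 x:[28,30] y:[44/3,47/3] z:[30,63/2] -> miss, prune
    N26 x:[19,23] y:[53/3,18] z:[19,41/2] -> miss, prune
  N3 x:[10,29] y:[59/3,76/3] z:[33/2,30] -> hit [59/3,76/3], descend [4, 9, 22, 24]
    N4 x:[11,14] y:[23,74/3] z:[27,30] -> miss, prune
    N9 x:[23,26] y:[67/3,68/3] z:[53/2,27] -> miss, prune
    N22 x:[23,29] y:[64/3,76/3] z:[33/2,24] -> hit [23,24], descend [5, 19]
      N5 x:[23,24] y:[74/3,76/3] z:[33/2,37/2] -> miss, prune
      N19 x:[25,29] y:[64/3,22] z:[21,24] -> miss, prune
    N24 x:[10,14] y:[59/3,21] z:[55/2,28] -> miss, prune
  N15 x:[10,20] y:[16,62/3] z:[13,22] -> hit [16,20], descend [1, 8, 18, 21]
    N1 x:[16,20] y:[16,52/3] z:[13,31/2] -> miss, prune
    N8 x:[14,19] y:[59/3,62/3] z:[41/2,22] -> miss, prune
    N18 x:[15,19] y:[19,61/3] z:[39/2,22] -> miss, prune
    N21 x:[10,16] y:[20,61/3] z:[14,31/2] -> miss, prune
  N16 x:[29,50] y:[64/3,85/3] z:[39/2,31] -> miss, prune

Summary -> nodes [0, 2, 7, 10, 11, 26, 3, 4, 9, 22, 5, 19, 24, 15, 1, 8, 18, 21, 16]; box-tests=19; leaf-entries=0; first=miss

== RESULT ==
[0, 2, 7, 10, 11, 26, 3, 4, 9, 22, 5, 19, 24, 15, 1, 8, 18, 21, 16]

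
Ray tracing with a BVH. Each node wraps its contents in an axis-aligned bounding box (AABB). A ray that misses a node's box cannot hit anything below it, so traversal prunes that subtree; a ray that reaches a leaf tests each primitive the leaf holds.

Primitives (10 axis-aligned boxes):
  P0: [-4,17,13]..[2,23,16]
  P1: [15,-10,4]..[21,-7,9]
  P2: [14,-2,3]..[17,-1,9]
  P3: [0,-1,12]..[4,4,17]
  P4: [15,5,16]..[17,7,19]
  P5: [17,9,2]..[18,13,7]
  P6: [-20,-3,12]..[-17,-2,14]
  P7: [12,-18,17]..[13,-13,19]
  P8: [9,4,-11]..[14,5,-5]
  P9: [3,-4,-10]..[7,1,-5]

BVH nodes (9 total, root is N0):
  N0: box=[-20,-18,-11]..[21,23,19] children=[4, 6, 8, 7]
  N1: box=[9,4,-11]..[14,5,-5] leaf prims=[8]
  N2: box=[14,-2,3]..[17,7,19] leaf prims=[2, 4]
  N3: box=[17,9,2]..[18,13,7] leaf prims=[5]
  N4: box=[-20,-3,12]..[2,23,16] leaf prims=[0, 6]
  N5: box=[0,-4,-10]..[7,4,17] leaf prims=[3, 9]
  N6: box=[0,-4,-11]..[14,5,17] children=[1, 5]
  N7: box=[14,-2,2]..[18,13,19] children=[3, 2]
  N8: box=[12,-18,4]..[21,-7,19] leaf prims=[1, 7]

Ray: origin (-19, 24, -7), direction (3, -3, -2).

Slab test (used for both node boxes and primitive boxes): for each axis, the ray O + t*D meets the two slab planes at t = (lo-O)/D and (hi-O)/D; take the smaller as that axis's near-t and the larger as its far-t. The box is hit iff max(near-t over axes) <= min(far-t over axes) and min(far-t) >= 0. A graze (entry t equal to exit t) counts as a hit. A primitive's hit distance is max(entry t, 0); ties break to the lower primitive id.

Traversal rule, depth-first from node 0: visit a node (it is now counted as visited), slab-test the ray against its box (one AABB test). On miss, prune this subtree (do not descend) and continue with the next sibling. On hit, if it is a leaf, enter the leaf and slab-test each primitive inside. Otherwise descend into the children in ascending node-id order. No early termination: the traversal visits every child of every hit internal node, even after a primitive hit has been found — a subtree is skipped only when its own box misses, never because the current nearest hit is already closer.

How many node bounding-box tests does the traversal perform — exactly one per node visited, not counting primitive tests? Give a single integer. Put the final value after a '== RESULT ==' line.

Traverse from the root:
N0 x:[-1/3,40/3] y:[1/3,14] z:[-13,2] -> hit [1/3,2], descend [4, 6, 7, 8]
  N4 x:[-1/3,7] y:[1/3,9] z:[-23/2,-19/2] -> miss, prune
  N6 x:[19/3,11] y:[19/3,28/3] z:[-12,2] -> miss, prune
  N7 x:[11,37/3] y:[11/3,26/3] z:[-13,-9/2] -> miss, prune
  N8 x:[31/3,40/3] y:[31/3,14] z:[-13,-11/2] -> miss, prune

Visited [0, 4, 6, 7, 8]. Tests: 5 box, 0 leaf. Nearest: miss.

== RESULT ==
5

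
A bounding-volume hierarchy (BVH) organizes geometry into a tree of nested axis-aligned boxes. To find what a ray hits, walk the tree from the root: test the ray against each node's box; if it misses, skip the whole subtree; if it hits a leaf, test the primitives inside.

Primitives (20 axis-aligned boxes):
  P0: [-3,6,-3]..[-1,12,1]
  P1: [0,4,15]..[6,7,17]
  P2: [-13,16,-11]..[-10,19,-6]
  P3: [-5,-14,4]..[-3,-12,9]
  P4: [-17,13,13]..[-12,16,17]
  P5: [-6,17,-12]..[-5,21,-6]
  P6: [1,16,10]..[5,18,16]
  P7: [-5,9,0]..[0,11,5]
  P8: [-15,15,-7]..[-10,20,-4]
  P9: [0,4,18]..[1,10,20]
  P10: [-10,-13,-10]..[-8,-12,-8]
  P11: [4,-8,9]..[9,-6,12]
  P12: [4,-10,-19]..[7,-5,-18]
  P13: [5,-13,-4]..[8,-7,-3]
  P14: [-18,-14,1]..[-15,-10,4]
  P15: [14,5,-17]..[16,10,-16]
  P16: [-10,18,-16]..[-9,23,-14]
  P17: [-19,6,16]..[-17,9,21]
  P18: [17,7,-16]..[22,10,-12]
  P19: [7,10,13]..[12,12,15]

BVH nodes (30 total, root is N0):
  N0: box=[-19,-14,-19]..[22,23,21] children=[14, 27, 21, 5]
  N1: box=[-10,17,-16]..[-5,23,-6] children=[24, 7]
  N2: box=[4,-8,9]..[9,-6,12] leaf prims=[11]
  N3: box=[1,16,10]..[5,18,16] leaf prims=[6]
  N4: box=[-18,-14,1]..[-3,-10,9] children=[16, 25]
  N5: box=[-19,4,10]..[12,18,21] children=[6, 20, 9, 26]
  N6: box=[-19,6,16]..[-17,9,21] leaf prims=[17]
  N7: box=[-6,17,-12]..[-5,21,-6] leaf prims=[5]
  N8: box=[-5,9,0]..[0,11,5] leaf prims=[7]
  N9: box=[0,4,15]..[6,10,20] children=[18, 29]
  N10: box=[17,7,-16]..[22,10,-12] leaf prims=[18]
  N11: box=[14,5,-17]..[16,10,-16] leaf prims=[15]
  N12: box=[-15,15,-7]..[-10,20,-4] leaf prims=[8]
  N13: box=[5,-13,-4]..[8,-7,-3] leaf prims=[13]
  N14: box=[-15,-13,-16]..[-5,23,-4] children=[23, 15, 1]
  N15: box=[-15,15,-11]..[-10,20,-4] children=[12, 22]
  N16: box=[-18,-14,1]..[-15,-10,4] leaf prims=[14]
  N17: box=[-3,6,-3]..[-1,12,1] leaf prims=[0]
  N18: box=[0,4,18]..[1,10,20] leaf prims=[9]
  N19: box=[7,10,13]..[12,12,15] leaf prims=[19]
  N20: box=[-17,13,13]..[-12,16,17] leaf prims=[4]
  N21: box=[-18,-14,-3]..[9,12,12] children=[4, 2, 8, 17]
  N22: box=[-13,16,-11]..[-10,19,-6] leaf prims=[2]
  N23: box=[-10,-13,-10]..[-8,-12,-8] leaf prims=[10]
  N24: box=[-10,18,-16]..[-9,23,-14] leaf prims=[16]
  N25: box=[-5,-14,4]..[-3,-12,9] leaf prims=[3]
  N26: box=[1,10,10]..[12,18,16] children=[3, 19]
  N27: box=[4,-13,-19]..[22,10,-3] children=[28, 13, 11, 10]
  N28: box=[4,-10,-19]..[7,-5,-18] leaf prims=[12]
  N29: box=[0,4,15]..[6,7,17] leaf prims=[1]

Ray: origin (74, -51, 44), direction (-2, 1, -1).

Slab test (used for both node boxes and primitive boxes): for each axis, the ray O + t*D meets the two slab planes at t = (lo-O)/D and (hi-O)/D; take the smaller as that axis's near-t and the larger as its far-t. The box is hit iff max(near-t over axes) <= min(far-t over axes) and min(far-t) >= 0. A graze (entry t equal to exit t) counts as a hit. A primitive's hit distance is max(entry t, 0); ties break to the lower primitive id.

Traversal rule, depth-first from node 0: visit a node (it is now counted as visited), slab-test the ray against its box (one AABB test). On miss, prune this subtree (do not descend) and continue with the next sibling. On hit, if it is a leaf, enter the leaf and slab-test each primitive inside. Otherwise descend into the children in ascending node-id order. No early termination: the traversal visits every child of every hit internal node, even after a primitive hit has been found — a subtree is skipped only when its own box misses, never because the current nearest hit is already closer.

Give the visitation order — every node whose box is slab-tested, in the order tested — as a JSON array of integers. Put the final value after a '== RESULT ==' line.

Walk:
N0 x:[26,93/2] y:[37,74] z:[23,63] -> hit [37,93/2], descend [5, 14, 21, 27]
  N5 x:[31,93/2] y:[55,69] z:[23,34] -> miss, prune
  N14 x:[79/2,89/2] y:[38,74] z:[48,60] -> miss, prune
  N21 x:[65/2,46] y:[37,63] z:[32,47] -> hit [37,46], descend [2, 4, 8, 17]
    N2 x:[65/2,35] y:[43,45] z:[32,35] -> miss, prune
    N4 x:[77/2,46] y:[37,41] z:[35,43] -> hit [77/2,41], descend [16, 25]
      N16 x:[89/2,46] y:[37,41] z:[40,43] -> miss, prune
      N25 x:[77/2,79/2] y:[37,39] z:[35,40] -> hit [77/2,39] leaf, test {P3@t=77/2}
    N8 x:[37,79/2] y:[60,62] z:[39,44] -> miss, prune
    N17 x:[75/2,77/2] y:[57,63] z:[43,47] -> miss, prune
  N27 x:[26,35] y:[38,61] z:[47,63] -> miss, prune

Visited [0, 5, 14, 21, 2, 4, 16, 25, 8, 17, 27]. Tests: 11 box, 1 leaf. Nearest: P3.

== RESULT ==
[0, 5, 14, 21, 2, 4, 16, 25, 8, 17, 27]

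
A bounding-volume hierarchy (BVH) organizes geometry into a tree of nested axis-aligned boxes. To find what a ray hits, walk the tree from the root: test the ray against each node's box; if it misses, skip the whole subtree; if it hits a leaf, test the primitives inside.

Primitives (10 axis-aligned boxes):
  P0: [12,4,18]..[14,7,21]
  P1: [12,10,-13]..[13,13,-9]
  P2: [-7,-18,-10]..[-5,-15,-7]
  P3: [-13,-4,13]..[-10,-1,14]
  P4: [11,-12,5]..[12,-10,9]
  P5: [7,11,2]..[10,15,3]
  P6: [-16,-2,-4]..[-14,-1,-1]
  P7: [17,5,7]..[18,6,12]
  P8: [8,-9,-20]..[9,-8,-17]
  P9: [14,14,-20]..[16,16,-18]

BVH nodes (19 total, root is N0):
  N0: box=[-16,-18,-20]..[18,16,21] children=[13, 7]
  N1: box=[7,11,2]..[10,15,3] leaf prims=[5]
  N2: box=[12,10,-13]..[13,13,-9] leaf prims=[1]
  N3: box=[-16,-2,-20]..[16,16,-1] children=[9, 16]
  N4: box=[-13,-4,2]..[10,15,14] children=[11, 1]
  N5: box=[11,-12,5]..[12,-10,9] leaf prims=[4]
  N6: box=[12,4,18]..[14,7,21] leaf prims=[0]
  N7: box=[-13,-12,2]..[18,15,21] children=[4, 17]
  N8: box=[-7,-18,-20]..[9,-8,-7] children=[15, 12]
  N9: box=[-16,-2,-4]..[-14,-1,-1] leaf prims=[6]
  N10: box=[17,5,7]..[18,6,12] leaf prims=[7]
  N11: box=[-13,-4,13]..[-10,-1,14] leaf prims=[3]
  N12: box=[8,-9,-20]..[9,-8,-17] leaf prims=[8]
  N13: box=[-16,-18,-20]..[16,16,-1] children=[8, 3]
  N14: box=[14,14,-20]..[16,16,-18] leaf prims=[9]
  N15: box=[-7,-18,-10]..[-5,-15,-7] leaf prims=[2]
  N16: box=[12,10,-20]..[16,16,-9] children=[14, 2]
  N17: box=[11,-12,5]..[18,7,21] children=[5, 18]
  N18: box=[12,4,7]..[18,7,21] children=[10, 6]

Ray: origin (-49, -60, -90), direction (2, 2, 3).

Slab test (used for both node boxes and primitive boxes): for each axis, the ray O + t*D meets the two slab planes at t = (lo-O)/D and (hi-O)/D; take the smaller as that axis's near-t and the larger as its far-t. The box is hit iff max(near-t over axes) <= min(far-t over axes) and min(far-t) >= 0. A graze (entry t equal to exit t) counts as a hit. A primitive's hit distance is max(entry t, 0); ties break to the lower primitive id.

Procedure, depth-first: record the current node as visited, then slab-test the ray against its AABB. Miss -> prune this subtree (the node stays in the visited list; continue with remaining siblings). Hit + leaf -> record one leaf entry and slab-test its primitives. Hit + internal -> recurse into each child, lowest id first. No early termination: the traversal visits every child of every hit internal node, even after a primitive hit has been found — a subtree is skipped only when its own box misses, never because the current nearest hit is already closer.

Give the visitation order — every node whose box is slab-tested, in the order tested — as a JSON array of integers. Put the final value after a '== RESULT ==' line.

Trace the traversal:
N0 x:[33/2,67/2] y:[21,38] z:[70/3,37] -> hit [70/3,67/2], descend [7, 13]
  N7 x:[18,67/2] y:[24,75/2] z:[92/3,37] -> hit [92/3,67/2], descend [4, 17]
    N4 x:[18,59/2] y:[28,75/2] z:[92/3,104/3] -> miss, prune
    N17 x:[30,67/2] y:[24,67/2] z:[95/3,37] -> hit [95/3,67/2], descend [5, 18]
      N5 x:[30,61/2] y:[24,25] z:[95/3,33] -> miss, prune
      N18 x:[61/2,67/2] y:[32,67/2] z:[97/3,37] -> hit [97/3,67/2], descend [6, 10]
        N6 x:[61/2,63/2] y:[32,67/2] z:[36,37] -> miss, prune
        N10 x:[33,67/2] y:[65/2,33] z:[97/3,34] -> hit [33,33] leaf, test {P7@t=33}
  N13 x:[33/2,65/2] y:[21,38] z:[70/3,89/3] -> hit [70/3,89/3], descend [3, 8]
    N3 x:[33/2,65/2] y:[29,38] z:[70/3,89/3] -> hit [29,89/3], descend [9, 16]
      N9 x:[33/2,35/2] y:[29,59/2] z:[86/3,89/3] -> miss, prune
      N16 x:[61/2,65/2] y:[35,38] z:[70/3,27] -> miss, prune
    N8 x:[21,29] y:[21,26] z:[70/3,83/3] -> hit [70/3,26], descend [12, 15]
      N12 x:[57/2,29] y:[51/2,26] z:[70/3,73/3] -> miss, prune
      N15 x:[21,22] y:[21,45/2] z:[80/3,83/3] -> miss, prune

Visited [0, 7, 4, 17, 5, 18, 6, 10, 13, 3, 9, 16, 8, 12, 15]. Tests: 15 box, 1 leaf. Nearest: P7.

== RESULT ==
[0, 7, 4, 17, 5, 18, 6, 10, 13, 3, 9, 16, 8, 12, 15]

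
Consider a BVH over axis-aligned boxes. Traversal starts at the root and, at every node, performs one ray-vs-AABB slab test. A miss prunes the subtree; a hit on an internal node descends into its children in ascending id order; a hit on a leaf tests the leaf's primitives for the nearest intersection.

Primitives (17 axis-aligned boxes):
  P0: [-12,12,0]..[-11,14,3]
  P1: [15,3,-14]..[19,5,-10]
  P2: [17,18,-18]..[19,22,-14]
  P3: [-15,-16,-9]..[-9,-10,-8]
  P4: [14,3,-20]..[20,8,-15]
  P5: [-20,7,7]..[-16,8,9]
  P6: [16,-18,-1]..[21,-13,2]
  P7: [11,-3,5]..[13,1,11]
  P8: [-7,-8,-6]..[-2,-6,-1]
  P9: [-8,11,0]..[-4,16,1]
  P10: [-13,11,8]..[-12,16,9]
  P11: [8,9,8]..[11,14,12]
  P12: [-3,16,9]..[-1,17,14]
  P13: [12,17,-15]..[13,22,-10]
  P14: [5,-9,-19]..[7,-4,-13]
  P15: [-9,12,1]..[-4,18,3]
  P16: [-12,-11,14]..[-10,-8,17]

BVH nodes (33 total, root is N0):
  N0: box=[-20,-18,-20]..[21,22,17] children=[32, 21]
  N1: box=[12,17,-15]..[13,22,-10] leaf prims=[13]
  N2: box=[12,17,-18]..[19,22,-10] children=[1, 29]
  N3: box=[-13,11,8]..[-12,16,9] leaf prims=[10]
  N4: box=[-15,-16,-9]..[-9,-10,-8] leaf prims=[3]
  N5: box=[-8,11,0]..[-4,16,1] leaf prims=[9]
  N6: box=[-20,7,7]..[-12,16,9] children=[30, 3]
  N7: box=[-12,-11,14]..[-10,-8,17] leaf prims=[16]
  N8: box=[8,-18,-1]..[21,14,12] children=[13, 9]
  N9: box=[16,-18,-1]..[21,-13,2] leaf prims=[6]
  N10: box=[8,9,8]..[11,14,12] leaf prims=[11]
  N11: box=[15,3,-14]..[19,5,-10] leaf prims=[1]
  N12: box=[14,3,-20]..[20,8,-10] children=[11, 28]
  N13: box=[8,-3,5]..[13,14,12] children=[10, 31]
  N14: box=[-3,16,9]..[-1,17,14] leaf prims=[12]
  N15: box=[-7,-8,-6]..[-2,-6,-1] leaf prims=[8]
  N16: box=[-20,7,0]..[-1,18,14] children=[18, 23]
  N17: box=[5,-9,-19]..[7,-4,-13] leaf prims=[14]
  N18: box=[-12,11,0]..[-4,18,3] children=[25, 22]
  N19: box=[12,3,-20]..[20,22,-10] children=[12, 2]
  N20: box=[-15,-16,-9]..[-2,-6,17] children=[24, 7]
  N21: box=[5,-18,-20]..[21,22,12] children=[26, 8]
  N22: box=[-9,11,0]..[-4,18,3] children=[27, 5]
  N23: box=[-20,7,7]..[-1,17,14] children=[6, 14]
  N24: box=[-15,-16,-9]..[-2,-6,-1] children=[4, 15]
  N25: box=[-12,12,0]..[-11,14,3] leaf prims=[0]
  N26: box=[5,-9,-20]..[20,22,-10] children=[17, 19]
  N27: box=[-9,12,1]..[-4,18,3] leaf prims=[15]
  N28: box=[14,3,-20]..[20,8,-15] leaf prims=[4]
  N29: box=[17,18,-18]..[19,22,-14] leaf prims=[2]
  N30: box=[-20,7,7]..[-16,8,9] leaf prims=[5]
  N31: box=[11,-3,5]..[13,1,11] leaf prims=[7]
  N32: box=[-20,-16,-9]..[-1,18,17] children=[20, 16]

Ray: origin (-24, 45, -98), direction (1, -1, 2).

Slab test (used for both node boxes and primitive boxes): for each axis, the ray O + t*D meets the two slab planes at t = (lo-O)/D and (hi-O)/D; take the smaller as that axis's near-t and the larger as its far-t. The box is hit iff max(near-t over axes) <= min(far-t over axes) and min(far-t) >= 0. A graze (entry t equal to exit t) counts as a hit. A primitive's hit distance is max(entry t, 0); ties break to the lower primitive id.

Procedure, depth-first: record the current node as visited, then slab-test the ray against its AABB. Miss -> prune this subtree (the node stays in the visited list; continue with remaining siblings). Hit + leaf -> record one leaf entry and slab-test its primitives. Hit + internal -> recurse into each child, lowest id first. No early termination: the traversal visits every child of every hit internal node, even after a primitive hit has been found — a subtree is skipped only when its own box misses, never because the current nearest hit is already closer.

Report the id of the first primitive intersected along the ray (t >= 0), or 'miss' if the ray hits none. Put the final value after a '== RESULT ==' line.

Trace the traversal:
N0 x:[4,45] y:[23,63] z:[39,115/2] -> hit [39,45], descend [21, 32]
  N21 x:[29,45] y:[23,63] z:[39,55] -> hit [39,45], descend [8, 26]
    N8 x:[32,45] y:[31,63] z:[97/2,55] -> miss, prune
    N26 x:[29,44] y:[23,54] z:[39,44] -> hit [39,44], descend [17, 19]
      N17 x:[29,31] y:[49,54] z:[79/2,85/2] -> miss, prune
      N19 x:[36,44] y:[23,42] z:[39,44] -> hit [39,42], descend [2, 12]
        N2 x:[36,43] y:[23,28] z:[40,44] -> miss, prune
        N12 x:[38,44] y:[37,42] z:[39,44] -> hit [39,42], descend [11, 28]
          N11 x:[39,43] y:[40,42] z:[42,44] -> hit [42,42] leaf, test {P1@t=42}
          N28 x:[38,44] y:[37,42] z:[39,83/2] -> hit [39,83/2] leaf, test {P4@t=39}
  N32 x:[4,23] y:[27,61] z:[89/2,115/2] -> miss, prune

11 AABB tests over nodes [0, 21, 8, 26, 17, 19, 2, 12, 11, 28, 32]; 2 leaves entered; closest P4.

== RESULT ==
4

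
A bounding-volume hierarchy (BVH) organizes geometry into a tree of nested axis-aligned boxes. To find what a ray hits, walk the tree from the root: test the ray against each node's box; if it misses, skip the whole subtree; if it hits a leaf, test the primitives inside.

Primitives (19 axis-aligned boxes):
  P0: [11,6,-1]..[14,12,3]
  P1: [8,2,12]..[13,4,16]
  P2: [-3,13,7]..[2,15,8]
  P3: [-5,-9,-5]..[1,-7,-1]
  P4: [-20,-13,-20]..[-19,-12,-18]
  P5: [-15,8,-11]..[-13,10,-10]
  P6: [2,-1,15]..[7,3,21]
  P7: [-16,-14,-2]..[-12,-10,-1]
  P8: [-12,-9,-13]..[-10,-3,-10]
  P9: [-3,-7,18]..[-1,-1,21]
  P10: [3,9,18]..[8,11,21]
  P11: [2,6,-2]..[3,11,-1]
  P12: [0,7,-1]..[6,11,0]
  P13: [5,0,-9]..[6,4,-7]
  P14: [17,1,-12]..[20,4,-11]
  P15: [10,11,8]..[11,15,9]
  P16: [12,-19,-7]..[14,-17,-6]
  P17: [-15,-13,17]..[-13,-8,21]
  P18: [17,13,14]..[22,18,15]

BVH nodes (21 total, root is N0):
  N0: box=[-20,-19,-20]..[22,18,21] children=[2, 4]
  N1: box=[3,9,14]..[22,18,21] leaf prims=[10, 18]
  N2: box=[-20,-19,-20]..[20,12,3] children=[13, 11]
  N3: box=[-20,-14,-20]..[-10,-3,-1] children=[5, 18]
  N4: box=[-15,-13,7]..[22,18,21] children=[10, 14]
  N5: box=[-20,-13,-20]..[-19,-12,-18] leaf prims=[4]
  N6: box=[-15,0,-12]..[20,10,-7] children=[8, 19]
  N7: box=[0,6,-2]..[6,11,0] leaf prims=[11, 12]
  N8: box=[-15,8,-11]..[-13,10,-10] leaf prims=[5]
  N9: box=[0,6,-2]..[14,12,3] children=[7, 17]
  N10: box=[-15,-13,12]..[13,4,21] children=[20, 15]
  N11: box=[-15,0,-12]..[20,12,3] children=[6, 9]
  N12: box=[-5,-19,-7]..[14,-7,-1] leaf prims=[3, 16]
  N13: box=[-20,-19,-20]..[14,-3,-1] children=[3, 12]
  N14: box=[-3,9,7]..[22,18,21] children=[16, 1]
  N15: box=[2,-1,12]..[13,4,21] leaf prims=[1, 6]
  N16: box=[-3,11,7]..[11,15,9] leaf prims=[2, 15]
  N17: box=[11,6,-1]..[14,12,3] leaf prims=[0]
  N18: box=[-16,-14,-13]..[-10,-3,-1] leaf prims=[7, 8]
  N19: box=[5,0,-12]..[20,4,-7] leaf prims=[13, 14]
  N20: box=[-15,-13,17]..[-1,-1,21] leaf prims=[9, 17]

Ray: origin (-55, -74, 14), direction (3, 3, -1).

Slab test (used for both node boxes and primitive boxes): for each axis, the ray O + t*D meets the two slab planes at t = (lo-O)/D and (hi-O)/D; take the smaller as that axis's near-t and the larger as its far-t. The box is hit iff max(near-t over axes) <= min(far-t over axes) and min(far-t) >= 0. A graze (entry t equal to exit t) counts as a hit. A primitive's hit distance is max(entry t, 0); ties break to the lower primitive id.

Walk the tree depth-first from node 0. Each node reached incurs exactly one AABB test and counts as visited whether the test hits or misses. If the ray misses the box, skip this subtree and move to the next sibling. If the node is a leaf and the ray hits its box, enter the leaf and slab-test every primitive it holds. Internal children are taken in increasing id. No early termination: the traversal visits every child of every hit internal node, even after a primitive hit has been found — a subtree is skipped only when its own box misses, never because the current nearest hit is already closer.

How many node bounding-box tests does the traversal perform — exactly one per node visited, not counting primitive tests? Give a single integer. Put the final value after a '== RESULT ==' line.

Traverse from the root:
N0 x:[35/3,77/3] y:[55/3,92/3] z:[-7,34] -> hit [55/3,77/3], descend [2, 4]
  N2 x:[35/3,25] y:[55/3,86/3] z:[11,34] -> hit [55/3,25], descend [11, 13]
    N11 x:[40/3,25] y:[74/3,86/3] z:[11,26] -> hit [74/3,25], descend [6, 9]
      N6 x:[40/3,25] y:[74/3,28] z:[21,26] -> hit [74/3,25], descend [8, 19]
        N8 x:[40/3,14] y:[82/3,28] z:[24,25] -> miss, prune
        N19 x:[20,25] y:[74/3,26] z:[21,26] -> hit [74/3,25] leaf, test {P13(miss), P14@t=25}
      N9 x:[55/3,23] y:[80/3,86/3] z:[11,16] -> miss, prune
    N13 x:[35/3,23] y:[55/3,71/3] z:[15,34] -> hit [55/3,23], descend [3, 12]
      N3 x:[35/3,15] y:[20,71/3] z:[15,34] -> miss, prune
      N12 x:[50/3,23] y:[55/3,67/3] z:[15,21] -> hit [55/3,21] leaf, test {P3(miss), P16(miss)}
  N4 x:[40/3,77/3] y:[61/3,92/3] z:[-7,7] -> miss, prune

11 AABB tests over nodes [0, 2, 11, 6, 8, 19, 9, 13, 3, 12, 4]; 2 leaves entered; closest P14.

== RESULT ==
11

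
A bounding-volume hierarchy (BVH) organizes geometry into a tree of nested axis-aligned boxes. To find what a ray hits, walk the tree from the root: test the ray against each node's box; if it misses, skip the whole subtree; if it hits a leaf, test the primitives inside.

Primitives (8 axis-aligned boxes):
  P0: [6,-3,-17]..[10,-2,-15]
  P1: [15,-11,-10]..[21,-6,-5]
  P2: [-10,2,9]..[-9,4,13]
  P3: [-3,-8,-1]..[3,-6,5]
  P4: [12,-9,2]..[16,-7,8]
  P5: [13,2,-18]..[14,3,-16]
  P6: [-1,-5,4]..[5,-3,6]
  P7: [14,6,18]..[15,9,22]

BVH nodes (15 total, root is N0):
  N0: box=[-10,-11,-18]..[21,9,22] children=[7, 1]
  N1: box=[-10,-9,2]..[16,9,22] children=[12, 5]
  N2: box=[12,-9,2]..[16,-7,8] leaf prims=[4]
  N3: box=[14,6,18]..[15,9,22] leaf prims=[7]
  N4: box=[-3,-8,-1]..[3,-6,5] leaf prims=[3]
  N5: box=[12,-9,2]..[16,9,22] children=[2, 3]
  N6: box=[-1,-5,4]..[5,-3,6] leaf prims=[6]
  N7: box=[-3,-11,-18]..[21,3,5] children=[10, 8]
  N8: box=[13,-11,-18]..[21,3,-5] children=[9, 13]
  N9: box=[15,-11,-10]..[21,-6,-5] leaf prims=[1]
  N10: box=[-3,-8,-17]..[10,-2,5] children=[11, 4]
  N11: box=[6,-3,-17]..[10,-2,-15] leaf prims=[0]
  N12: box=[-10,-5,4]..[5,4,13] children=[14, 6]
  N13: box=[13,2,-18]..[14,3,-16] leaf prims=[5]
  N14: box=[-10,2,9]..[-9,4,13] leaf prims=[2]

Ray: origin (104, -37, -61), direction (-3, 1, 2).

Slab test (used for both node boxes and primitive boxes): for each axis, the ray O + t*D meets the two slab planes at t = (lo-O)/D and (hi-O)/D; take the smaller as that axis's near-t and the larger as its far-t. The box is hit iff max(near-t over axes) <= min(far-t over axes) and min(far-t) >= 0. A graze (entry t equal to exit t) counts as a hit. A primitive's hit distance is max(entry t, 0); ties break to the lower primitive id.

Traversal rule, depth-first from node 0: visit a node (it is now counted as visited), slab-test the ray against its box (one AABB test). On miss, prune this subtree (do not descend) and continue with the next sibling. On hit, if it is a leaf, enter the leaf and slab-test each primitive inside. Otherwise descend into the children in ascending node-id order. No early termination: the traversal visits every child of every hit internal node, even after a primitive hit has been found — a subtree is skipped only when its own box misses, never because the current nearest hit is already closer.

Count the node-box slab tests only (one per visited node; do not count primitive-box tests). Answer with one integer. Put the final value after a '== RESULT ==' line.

Walk:
N0 x:[83/3,38] y:[26,46] z:[43/2,83/2] -> hit [83/3,38], descend [1, 7]
  N1 x:[88/3,38] y:[28,46] z:[63/2,83/2] -> hit [63/2,38], descend [5, 12]
    N5 x:[88/3,92/3] y:[28,46] z:[63/2,83/2] -> miss, prune
    N12 x:[33,38] y:[32,41] z:[65/2,37] -> hit [33,37], descend [6, 14]
      N6 x:[33,35] y:[32,34] z:[65/2,67/2] -> hit [33,67/2] leaf, test {P6@t=33}
      N14 x:[113/3,38] y:[39,41] z:[35,37] -> miss, prune
  N7 x:[83/3,107/3] y:[26,40] z:[43/2,33] -> hit [83/3,33], descend [8, 10]
    N8 x:[83/3,91/3] y:[26,40] z:[43/2,28] -> hit [83/3,28], descend [9, 13]
      N9 x:[83/3,89/3] y:[26,31] z:[51/2,28] -> hit [83/3,28] leaf, test {P1@t=83/3}
      N13 x:[30,91/3] y:[39,40] z:[43/2,45/2] -> miss, prune
    N10 x:[94/3,107/3] y:[29,35] z:[22,33] -> hit [94/3,33], descend [4, 11]
      N4 x:[101/3,107/3] y:[29,31] z:[30,33] -> miss, prune
      N11 x:[94/3,98/3] y:[34,35] z:[22,23] -> miss, prune

13 AABB tests over nodes [0, 1, 5, 12, 6, 14, 7, 8, 9, 13, 10, 4, 11]; 2 leaves entered; closest P1.

== RESULT ==
13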